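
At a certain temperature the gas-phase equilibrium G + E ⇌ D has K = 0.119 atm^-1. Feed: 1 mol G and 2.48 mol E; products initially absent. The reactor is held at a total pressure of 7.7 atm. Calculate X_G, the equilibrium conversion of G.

Take 1 mol G as basis and let X be its fractional conversion, so ξ = X.
Species balance: n_G = 1 − X; n_E = 2.48 − X; n_D = X.
Total moles n_T = 3.48 − X.
y_i = n_i/n_T, p_i = y_i·P. K = p_D / (p_G p_E).
This yields a degree-2 equation in X; solving on (0,1), X = 0.383.

X = 0.383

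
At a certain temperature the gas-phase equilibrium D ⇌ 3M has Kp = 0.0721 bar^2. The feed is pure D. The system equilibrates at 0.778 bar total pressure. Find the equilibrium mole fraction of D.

Take 1 mol D as basis and let X be its fractional conversion, so ξ = X.
Species balance: n_D = 1 − X; n_M = 3X.
Summing: n_T = 1 + 2X.
With p_i = (n_i/n_T)P, Kp = p_M^3 / (p_D).
Equating to 0.0721 bar^2 and solving on 0 < X < 1: X = 0.189.
Then n_D = 0.811, n_T = 1.38, so y_D = 0.588.

y_D = 0.588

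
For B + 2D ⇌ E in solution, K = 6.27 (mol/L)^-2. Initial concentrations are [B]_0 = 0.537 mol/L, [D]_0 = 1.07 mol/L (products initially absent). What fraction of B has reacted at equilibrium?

X = 0.569

Let X = conversion of B; extent ξ = 0.537·X mol/L.
Concentrations: [B] = 0.537 − 0.537X; [D] = 1.07 − 1.07X; [E] = 0.537X.
K = [E] / ([B] [D]^2).
Setting equal to 6.27 and solving for X on (0,1) gives X = 0.569.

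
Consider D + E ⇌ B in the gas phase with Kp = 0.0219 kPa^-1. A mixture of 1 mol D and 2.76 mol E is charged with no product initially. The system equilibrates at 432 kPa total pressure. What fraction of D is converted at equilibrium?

X = 0.861

Take 1 mol D as basis and let X be its fractional conversion, so ξ = X.
Mole table: n_D = 1 − X; n_E = 2.76 − X; n_B = X.
Summing: n_T = 3.76 − X.
y_i = n_i/n_T, p_i = y_i·P. Kp = p_B / (p_D p_E).
Substituting and setting equal to 0.0219 kPa^-1 gives a polynomial in X; the root in (0,1) is X = 0.861.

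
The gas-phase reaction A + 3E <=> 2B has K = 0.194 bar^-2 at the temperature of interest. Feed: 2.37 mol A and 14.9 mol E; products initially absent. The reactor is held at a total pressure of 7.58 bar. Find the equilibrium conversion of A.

Let X = conversion of A (basis 2.37 mol A); extent of reaction ξ = 2.37X.
Species balance: n_A = 2.37 − 2.37X; n_E = 14.9 − 7.11X; n_B = 4.74X.
Total moles n_T = 17.3 − 4.74X.
With p_i = (n_i/n_T)P, K = p_B^2 / (p_A p_E^3).
Setting this equal to 0.194 bar^-2 and taking the physical root (0 < X < 1) gives X = 0.847.

X = 0.847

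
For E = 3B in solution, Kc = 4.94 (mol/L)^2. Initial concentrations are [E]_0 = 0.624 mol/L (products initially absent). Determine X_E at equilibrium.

Let X = conversion of E; extent ξ = 0.624·X mol/L.
Concentrations: [E] = 0.624 − 0.624X; [B] = 1.87X.
Kc = [B]^3 / ([E]).
Equating to 4.94 (mol/L)^2: the physical root is X = 0.582.

X = 0.582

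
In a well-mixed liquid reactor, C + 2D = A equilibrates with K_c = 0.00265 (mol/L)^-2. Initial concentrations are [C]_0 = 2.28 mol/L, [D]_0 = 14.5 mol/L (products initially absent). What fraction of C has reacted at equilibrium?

X = 0.312

Let X = conversion of C; extent ξ = 2.28·X mol/L.
Concentrations: [C] = 2.28 − 2.28X; [D] = 14.5 − 4.56X; [A] = 2.28X.
K_c = [A] / ([C] [D]^2).
Solving K_c = 0.00265 for X ∈ (0,1): X = 0.312.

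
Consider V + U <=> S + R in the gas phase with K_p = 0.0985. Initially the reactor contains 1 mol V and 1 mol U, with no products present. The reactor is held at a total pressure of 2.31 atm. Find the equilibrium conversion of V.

X = 0.239

Take 1 mol V as basis and let X be its fractional conversion, so ξ = X.
Mole table: n_V = 1 − X; n_U = 1 − X; n_S = X; n_R = X.
n_T stays at 2 (no change in mole number).
With p_i = (n_i/n_T)P, K_p = p_S p_R / (p_V p_U).
Setting this equal to 0.0985 and taking the physical root (0 < X < 1) gives X = 0.239.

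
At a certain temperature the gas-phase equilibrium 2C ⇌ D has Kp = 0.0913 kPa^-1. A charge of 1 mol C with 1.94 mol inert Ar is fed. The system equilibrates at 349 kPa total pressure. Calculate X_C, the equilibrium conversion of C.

X = 0.820

Basis: 1 mol C initially; let X = conversion of C. Extent ξ = 0.5X.
Moles: n_C = 1 − X; n_D = 0.5X; n_I = 1.94 (inert).
Total moles n_T = 2.94 − 0.5X.
Mole fractions y_i = n_i/n_T; Kp = p_D / (p_C^2) with p_i = y_i·P.
Setting this equal to 0.0913 kPa^-1 and taking the physical root (0 < X < 1) gives X = 0.820.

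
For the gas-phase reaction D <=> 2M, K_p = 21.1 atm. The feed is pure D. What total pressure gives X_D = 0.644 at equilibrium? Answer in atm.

Let X = conversion of D (basis 1 mol D); extent of reaction ξ = X.
At extent ξ: n_D = 1 − X; n_M = 2X.
Summing: n_T = 1 + X.
K_p = p_M^2 / (p_D) with p_i = (n_i/n_T)·P.
At X = 0.644: the mole-fraction product g(X) = Π y_i^ν_i = 2.835. Since K_p = g(X)·P^{1}, P = (K_p/g)^(1/1) = (21.1/2.835)^(1/1) = 7.44 atm.

P = 7.44 atm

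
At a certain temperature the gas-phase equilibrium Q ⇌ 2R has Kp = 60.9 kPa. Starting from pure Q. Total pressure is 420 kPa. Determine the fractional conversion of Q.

Take 1 mol Q as basis and let X be its fractional conversion, so ξ = X.
Mole table: n_Q = 1 − X; n_R = 2X.
Total moles n_T = 1 + X.
y_i = n_i/n_T, p_i = y_i·P. Kp = p_R^2 / (p_Q).
Substituting and setting equal to 60.9 kPa gives a polynomial in X; the root in (0,1) is X = 0.187.

X = 0.187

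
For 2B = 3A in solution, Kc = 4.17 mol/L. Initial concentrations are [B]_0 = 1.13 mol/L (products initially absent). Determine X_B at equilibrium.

Let X = conversion of B; extent ξ = 1.13X/2 mol/L.
Concentrations: [B] = 1.13 − 1.13X; [A] = 1.69X.
Kc = [A]^3 / ([B]^2).
Setting equal to 4.17 and solving for X on (0,1) gives X = 0.579.

X = 0.579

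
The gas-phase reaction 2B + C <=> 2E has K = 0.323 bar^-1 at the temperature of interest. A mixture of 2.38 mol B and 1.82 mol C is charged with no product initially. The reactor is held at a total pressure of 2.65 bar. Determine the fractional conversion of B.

X = 0.360

Basis: 2.38 mol B initially; let X = conversion of B. Extent ξ = 1.19X.
At extent ξ: n_B = 2.38 − 2.38X; n_C = 1.82 − 1.19X; n_E = 2.38X.
n_T = Σnᵢ = 4.2 − 1.19X.
With p_i = (n_i/n_T)P, K = p_E^2 / (p_B^2 p_C).
Setting this equal to 0.323 bar^-1 and taking the physical root (0 < X < 1) gives X = 0.360.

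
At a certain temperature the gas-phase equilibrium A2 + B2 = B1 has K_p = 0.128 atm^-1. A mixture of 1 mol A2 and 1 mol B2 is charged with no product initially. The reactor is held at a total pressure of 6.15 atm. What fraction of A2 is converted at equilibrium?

Take 1 mol A2 as basis and let X be its fractional conversion, so ξ = X.
At extent ξ: n_A2 = 1 − X; n_B2 = 1 − X; n_B1 = X.
n_T = Σnᵢ = 2 − X.
Mole fractions y_i = n_i/n_T; K_p = p_B1 / (p_A2 p_B2) with p_i = y_i·P.
Substituting and setting equal to 0.128 atm^-1 gives a polynomial in X; the root in (0,1) is X = 0.252.

X = 0.252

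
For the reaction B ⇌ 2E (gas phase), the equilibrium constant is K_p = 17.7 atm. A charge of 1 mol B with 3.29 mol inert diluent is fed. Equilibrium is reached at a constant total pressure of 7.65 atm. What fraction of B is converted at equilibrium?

X = 0.788

Basis: 1 mol B initially; let X = conversion of B. Extent ξ = X.
Species balance: n_B = 1 − X; n_E = 2X; n_I = 3.29 (inert).
Summing: n_T = 4.29 + X.
y_i = n_i/n_T, p_i = y_i·P. K_p = p_E^2 / (p_B).
Setting this equal to 17.7 atm and taking the physical root (0 < X < 1) gives X = 0.788.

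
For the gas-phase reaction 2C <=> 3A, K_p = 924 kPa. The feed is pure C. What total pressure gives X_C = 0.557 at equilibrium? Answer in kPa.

Basis: 1 mol C initially; let X = conversion of C. Extent ξ = 0.5X.
At extent ξ: n_C = 1 − X; n_A = 1.5X.
n_T = Σnᵢ = 1 + 0.5X.
K_p = p_A^3 / (p_C^2) with p_i = (n_i/n_T)·P.
At X = 0.557: the mole-fraction product g(X) = Π y_i^ν_i = 2.325. Since K_p = g(X)·P^{1}, P = (K_p/g)^(1/1) = (924/2.325)^(1/1) = 398 kPa.

P = 398 kPa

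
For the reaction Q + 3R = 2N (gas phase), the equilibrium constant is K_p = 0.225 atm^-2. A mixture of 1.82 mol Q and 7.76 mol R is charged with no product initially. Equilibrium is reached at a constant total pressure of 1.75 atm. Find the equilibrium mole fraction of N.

Let X = conversion of Q (basis 1.82 mol Q); extent of reaction ξ = 1.82X.
Species balance: n_Q = 1.82 − 1.82X; n_R = 7.76 − 5.46X; n_N = 3.64X.
n_T = Σnᵢ = 9.58 − 3.64X.
With p_i = (n_i/n_T)P, K_p = p_N^2 / (p_Q p_R^3).
Substituting and setting equal to 0.225 atm^-2 gives a polynomial in X; the root in (0,1) is X = 0.392.
Then n_N = 1.43, n_T = 8.15, so y_N = 0.175.

y_N = 0.175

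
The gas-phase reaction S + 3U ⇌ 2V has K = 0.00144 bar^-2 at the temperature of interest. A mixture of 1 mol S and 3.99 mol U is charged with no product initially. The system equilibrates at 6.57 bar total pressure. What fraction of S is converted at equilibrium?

X = 0.161

Let X = conversion of S (basis 1 mol S); extent of reaction ξ = X.
At extent ξ: n_S = 1 − X; n_U = 3.99 − 3X; n_V = 2X.
n_T = Σnᵢ = 4.99 − 2X.
With p_i = (n_i/n_T)P, K = p_V^2 / (p_S p_U^3).
Equating to 0.00144 bar^-2 and solving on 0 < X < 1: X = 0.161.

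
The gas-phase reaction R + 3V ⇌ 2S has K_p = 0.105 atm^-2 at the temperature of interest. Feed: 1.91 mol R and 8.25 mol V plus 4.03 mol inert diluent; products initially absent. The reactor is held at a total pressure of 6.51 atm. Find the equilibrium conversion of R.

X = 0.522

Let X = conversion of R (basis 1.91 mol R); extent of reaction ξ = 1.91X.
Moles: n_R = 1.91 − 1.91X; n_V = 8.25 − 5.73X; n_S = 3.82X; n_I = 4.03 (inert).
Summing: n_T = 14.2 − 3.82X.
y_i = n_i/n_T, p_i = y_i·P. K_p = p_S^2 / (p_R p_V^3).
Equating to 0.105 atm^-2 and solving on 0 < X < 1: X = 0.522.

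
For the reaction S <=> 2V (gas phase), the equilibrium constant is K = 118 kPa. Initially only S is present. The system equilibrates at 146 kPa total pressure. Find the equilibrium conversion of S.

X = 0.410

Take 1 mol S as basis and let X be its fractional conversion, so ξ = X.
Mole table: n_S = 1 − X; n_V = 2X.
n_T = Σnᵢ = 1 + X.
Mole fractions y_i = n_i/n_T; K = p_V^2 / (p_S) with p_i = y_i·P.
Equating to 118 kPa and solving on 0 < X < 1: X = 0.410.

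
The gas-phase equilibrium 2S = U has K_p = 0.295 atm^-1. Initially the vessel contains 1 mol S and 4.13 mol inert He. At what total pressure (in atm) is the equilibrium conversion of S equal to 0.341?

Take 1 mol S as basis and let X be its fractional conversion, so ξ = 0.5X.
At extent ξ: n_S = 1 − X; n_U = 0.5X; n_I = 4.13 (inert).
Total moles n_T = 5.13 − 0.5X.
K_p = p_U / (p_S^2) with p_i = (n_i/n_T)·P.
At X = 0.341: the mole-fraction product g(X) = Π y_i^ν_i = 1.947. Since K_p = g(X)·P^{-1}, P = (g/K_p)^(1/1) = (1.947/0.295)^(1/1) = 6.6 atm.

P = 6.6 atm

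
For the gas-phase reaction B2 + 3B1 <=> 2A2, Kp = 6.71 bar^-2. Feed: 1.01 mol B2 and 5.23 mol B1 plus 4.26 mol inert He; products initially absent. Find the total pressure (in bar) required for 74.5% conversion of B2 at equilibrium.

P = 2.01 bar

Let X = conversion of B2 (basis 1.01 mol B2); extent of reaction ξ = 1.01X.
Mole table: n_B2 = 1.01 − 1.01X; n_B1 = 5.23 − 3.03X; n_A2 = 2.02X; n_I = 4.26 (inert).
n_T = Σnᵢ = 10.5 − 2.02X.
Kp = p_A2^2 / (p_B2 p_B1^3) with p_i = (n_i/n_T)·P.
At X = 0.745: the mole-fraction product g(X) = Π y_i^ν_i = 27.09. Since Kp = g(X)·P^{-2}, P = (g/Kp)^(1/2) = (27.09/6.71)^(1/2) = 2.01 bar.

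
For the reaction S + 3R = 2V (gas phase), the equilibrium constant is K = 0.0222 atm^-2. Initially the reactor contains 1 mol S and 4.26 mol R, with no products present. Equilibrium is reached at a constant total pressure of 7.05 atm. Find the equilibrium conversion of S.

Take 1 mol S as basis and let X be its fractional conversion, so ξ = X.
Species balance: n_S = 1 − X; n_R = 4.26 − 3X; n_V = 2X.
n_T = Σnᵢ = 5.26 − 2X.
With p_i = (n_i/n_T)P, K = p_V^2 / (p_S p_R^3).
This yields a degree-4 equation in X; solving on (0,1), X = 0.447.

X = 0.447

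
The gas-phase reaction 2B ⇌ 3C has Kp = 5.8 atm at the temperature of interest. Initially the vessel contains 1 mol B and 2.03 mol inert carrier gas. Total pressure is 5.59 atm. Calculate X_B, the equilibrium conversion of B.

X = 0.572

Let X = conversion of B (basis 1 mol B); extent of reaction ξ = 0.5X.
Moles: n_B = 1 − X; n_C = 1.5X; n_I = 2.03 (inert).
Summing: n_T = 3.03 + 0.5X.
With p_i = (n_i/n_T)P, Kp = p_C^3 / (p_B^2).
Setting this equal to 5.8 atm and taking the physical root (0 < X < 1) gives X = 0.572.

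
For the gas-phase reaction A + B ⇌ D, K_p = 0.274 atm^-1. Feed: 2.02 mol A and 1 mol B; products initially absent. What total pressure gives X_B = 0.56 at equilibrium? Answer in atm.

P = 7.83 atm

Take 1 mol B as basis and let X be its fractional conversion, so ξ = X.
Species balance: n_A = 2.02 − X; n_B = 1 − X; n_D = X.
Total moles n_T = 3.02 − X.
K_p = p_D / (p_A p_B) with p_i = (n_i/n_T)·P.
At X = 0.56: the mole-fraction product g(X) = Π y_i^ν_i = 2.144. Since K_p = g(X)·P^{-1}, P = (g/K_p)^(1/1) = (2.144/0.274)^(1/1) = 7.83 atm.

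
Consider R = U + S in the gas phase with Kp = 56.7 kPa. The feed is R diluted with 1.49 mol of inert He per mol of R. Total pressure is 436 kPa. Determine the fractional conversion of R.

X = 0.456

Basis: 1 mol R initially; let X = conversion of R. Extent ξ = X.
Mole table: n_R = 1 − X; n_U = X; n_S = X; n_I = 1.49 (inert).
Summing: n_T = 2.49 + X.
Mole fractions y_i = n_i/n_T; Kp = p_U p_S / (p_R) with p_i = y_i·P.
Substituting and setting equal to 56.7 kPa gives a polynomial in X; the root in (0,1) is X = 0.456.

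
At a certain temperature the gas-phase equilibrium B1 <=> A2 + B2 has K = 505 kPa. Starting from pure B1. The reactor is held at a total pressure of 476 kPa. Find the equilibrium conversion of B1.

X = 0.717

Basis: 1 mol B1 initially; let X = conversion of B1. Extent ξ = X.
Mole table: n_B1 = 1 − X; n_A2 = X; n_B2 = X.
Summing: n_T = 1 + X.
Mole fractions y_i = n_i/n_T; K = p_A2 p_B2 / (p_B1) with p_i = y_i·P.
Setting this equal to 505 kPa and taking the physical root (0 < X < 1) gives X = 0.717.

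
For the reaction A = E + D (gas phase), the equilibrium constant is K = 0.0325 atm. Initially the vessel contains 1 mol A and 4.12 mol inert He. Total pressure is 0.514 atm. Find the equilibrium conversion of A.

Basis: 1 mol A initially; let X = conversion of A. Extent ξ = X.
At extent ξ: n_A = 1 − X; n_E = X; n_D = X; n_I = 4.12 (inert).
n_T = Σnᵢ = 5.12 + X.
Mole fractions y_i = n_i/n_T; K = p_E p_D / (p_A) with p_i = y_i·P.
This yields a degree-2 equation in X; solving on (0,1), X = 0.443.

X = 0.443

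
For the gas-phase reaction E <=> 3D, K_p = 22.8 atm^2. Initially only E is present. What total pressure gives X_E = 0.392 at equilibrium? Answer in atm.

Basis: 1 mol E initially; let X = conversion of E. Extent ξ = X.
At extent ξ: n_E = 1 − X; n_D = 3X.
Summing: n_T = 1 + 2X.
K_p = p_D^3 / (p_E) with p_i = (n_i/n_T)·P.
At X = 0.392: the mole-fraction product g(X) = Π y_i^ν_i = 0.8405. Since K_p = g(X)·P^{2}, P = (K_p/g)^(1/2) = (22.8/0.8405)^(1/2) = 5.21 atm.

P = 5.21 atm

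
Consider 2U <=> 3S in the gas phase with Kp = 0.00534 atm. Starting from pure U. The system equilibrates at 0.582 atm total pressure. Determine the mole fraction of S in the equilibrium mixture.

Take 1 mol U as basis and let X be its fractional conversion, so ξ = 0.5X.
At extent ξ: n_U = 1 − X; n_S = 1.5X.
n_T = Σnᵢ = 1 + 0.5X.
y_i = n_i/n_T, p_i = y_i·P. Kp = p_S^3 / (p_U^2).
Equating to 0.00534 atm and solving on 0 < X < 1: X = 0.130.
Then n_S = 0.195, n_T = 1.06, so y_S = 0.183.

y_S = 0.183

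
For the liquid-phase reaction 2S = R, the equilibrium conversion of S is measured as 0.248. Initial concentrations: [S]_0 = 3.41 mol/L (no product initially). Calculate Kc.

Kc = 0.0643 L/mol

Let X = conversion of S.
Concentrations: [S] = 3.41 − 3.41X; [R] = 1.71X.
At X = 0.248: [S] = 2.56, [R] = 0.423.
Kc = [R] / ([S]^2) = 0.0643 L/mol.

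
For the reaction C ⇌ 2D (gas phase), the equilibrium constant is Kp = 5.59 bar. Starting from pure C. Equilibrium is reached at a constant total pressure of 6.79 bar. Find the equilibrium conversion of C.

Basis: 1 mol C initially; let X = conversion of C. Extent ξ = X.
At extent ξ: n_C = 1 − X; n_D = 2X.
n_T = Σnᵢ = 1 + X.
y_i = n_i/n_T, p_i = y_i·P. Kp = p_D^2 / (p_C).
Substituting and setting equal to 5.59 bar gives a polynomial in X; the root in (0,1) is X = 0.413.

X = 0.413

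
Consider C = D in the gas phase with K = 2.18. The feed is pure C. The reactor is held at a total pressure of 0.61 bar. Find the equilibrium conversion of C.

Let X = conversion of C (basis 1 mol C); extent of reaction ξ = X.
Moles: n_C = 1 − X; n_D = X.
Total moles n_T = 1 (Δν = 0, constant).
Mole fractions y_i = n_i/n_T; K = p_D / (p_C) with p_i = y_i·P.
Substituting and setting equal to 2.18 gives a polynomial in X; the root in (0,1) is X = 0.686.

X = 0.686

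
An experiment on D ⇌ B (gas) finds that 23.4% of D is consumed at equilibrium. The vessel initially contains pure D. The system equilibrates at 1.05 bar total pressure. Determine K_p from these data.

Basis: 1 mol D initially; let X = conversion of D. Extent ξ = X.
Species balance: n_D = 1 − X; n_B = X.
n_T stays at 1 (no change in mole number).
At X = 0.234: n_D = 0.766, n_B = 0.234, n_T = 1.
p_i = (n_i/n_T)·P. K_p = p_B / (p_D) = 0.305.

K_p = 0.305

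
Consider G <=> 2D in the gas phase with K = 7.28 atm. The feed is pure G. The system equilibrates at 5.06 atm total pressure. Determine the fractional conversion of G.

X = 0.514

Take 1 mol G as basis and let X be its fractional conversion, so ξ = X.
Mole table: n_G = 1 − X; n_D = 2X.
Total moles n_T = 1 + X.
With p_i = (n_i/n_T)P, K = p_D^2 / (p_G).
Setting this equal to 7.28 atm and taking the physical root (0 < X < 1) gives X = 0.514.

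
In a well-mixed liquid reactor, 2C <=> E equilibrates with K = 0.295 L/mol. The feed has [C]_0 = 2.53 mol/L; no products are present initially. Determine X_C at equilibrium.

X = 0.451

Let X = conversion of C; extent ξ = 2.53X/2 mol/L.
Concentrations: [C] = 2.53 − 2.53X; [E] = 1.26X.
K = [E] / ([C]^2).
Solving K = 0.295 for X ∈ (0,1): X = 0.451.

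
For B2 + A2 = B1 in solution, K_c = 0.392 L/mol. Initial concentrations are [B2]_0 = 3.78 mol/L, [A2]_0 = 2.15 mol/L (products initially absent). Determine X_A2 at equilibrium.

X = 0.512

Let X = conversion of A2; extent ξ = 2.15·X mol/L.
Concentrations: [B2] = 3.78 − 2.15X; [A2] = 2.15 − 2.15X; [B1] = 2.15X.
K_c = [B1] / ([B2] [A2]).
Solving K_c = 0.392 for X ∈ (0,1): X = 0.512.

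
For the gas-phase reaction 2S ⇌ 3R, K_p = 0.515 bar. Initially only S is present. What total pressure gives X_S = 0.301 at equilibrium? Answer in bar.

Take 1 mol S as basis and let X be its fractional conversion, so ξ = 0.5X.
Species balance: n_S = 1 − X; n_R = 1.5X.
n_T = Σnᵢ = 1 + 0.5X.
K_p = p_R^3 / (p_S^2) with p_i = (n_i/n_T)·P.
At X = 0.301: the mole-fraction product g(X) = Π y_i^ν_i = 0.1637. Since K_p = g(X)·P^{1}, P = (K_p/g)^(1/1) = (0.515/0.1637)^(1/1) = 3.15 bar.

P = 3.15 bar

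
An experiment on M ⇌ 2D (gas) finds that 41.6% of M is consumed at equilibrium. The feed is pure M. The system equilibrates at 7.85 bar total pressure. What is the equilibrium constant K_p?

K_p = 6.57 bar

Let X = conversion of M (basis 1 mol M); extent of reaction ξ = X.
Mole table: n_M = 1 − X; n_D = 2X.
Summing: n_T = 1 + X.
At X = 0.416: n_M = 0.584, n_D = 0.832, n_T = 1.42.
p_i = (n_i/n_T)·P. K_p = p_D^2 / (p_M) = 6.57 bar.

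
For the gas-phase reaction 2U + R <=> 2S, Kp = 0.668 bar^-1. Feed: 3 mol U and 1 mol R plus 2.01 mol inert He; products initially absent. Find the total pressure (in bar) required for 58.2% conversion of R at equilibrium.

Let X = conversion of R (basis 1 mol R); extent of reaction ξ = X.
At extent ξ: n_U = 3 − 2X; n_R = 1 − X; n_S = 2X; n_I = 2.01 (inert).
Summing: n_T = 6.01 − X.
Kp = p_S^2 / (p_U^2 p_R) with p_i = (n_i/n_T)·P.
At X = 0.582: the mole-fraction product g(X) = Π y_i^ν_i = 5.219. Since Kp = g(X)·P^{-1}, P = (g/Kp)^(1/1) = (5.219/0.668)^(1/1) = 7.81 bar.

P = 7.81 bar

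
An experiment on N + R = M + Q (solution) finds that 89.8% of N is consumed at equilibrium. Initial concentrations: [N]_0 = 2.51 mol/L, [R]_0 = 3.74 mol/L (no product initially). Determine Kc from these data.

Let X = conversion of N.
Concentrations: [N] = 2.51 − 2.51X; [R] = 3.74 − 2.51X; [M] = 2.51X; [Q] = 2.51X.
At X = 0.898: [N] = 0.256, [R] = 1.49, [M] = 2.25, [Q] = 2.25.
Kc = [M] [Q] / ([N] [R]) = 13.4.

Kc = 13.4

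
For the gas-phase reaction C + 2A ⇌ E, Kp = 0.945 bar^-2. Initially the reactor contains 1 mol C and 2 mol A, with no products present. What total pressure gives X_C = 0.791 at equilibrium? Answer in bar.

Take 1 mol C as basis and let X be its fractional conversion, so ξ = X.
Mole table: n_C = 1 − X; n_A = 2 − 2X; n_E = X.
Total moles n_T = 3 − 2X.
Kp = p_E / (p_C p_A^2) with p_i = (n_i/n_T)·P.
At X = 0.791: the mole-fraction product g(X) = Π y_i^ν_i = 43.55. Since Kp = g(X)·P^{-2}, P = (g/Kp)^(1/2) = (43.55/0.945)^(1/2) = 6.79 bar.

P = 6.79 bar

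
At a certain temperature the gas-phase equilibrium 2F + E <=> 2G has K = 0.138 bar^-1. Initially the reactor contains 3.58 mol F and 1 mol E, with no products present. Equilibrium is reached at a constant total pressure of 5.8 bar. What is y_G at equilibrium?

Basis: 1 mol E initially; let X = conversion of E. Extent ξ = X.
Moles: n_F = 3.58 − 2X; n_E = 1 − X; n_G = 2X.
Summing: n_T = 4.58 − X.
Mole fractions y_i = n_i/n_T; K = p_G^2 / (p_F^2 p_E) with p_i = y_i·P.
Equating to 0.138 bar^-1 and solving on 0 < X < 1: X = 0.443.
Then n_G = 0.885, n_T = 4.14, so y_G = 0.214.

y_G = 0.214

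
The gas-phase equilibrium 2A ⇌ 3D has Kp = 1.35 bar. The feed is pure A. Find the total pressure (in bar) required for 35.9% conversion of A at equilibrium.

P = 4.19 bar

Take 1 mol A as basis and let X be its fractional conversion, so ξ = 0.5X.
Moles: n_A = 1 − X; n_D = 1.5X.
Summing: n_T = 1 + 0.5X.
Kp = p_D^3 / (p_A^2) with p_i = (n_i/n_T)·P.
At X = 0.359: the mole-fraction product g(X) = Π y_i^ν_i = 0.3222. Since Kp = g(X)·P^{1}, P = (Kp/g)^(1/1) = (1.35/0.3222)^(1/1) = 4.19 bar.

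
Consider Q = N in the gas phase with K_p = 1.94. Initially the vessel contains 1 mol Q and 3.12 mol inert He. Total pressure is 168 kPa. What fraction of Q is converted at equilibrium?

Take 1 mol Q as basis and let X be its fractional conversion, so ξ = X.
At extent ξ: n_Q = 1 − X; n_N = X; n_I = 3.12 (inert).
Since Δν = 0, n_T = 4.12 throughout.
y_i = n_i/n_T, p_i = y_i·P. K_p = p_N / (p_Q).
This yields a degree-1 equation in X; solving on (0,1), X = 0.660.

X = 0.660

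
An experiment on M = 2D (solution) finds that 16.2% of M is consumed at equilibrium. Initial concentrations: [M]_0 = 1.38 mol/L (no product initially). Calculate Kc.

Let X = conversion of M.
Concentrations: [M] = 1.38 − 1.38X; [D] = 2.76X.
At X = 0.162: [M] = 1.16, [D] = 0.447.
Kc = [D]^2 / ([M]) = 0.173 mol/L.

Kc = 0.173 mol/L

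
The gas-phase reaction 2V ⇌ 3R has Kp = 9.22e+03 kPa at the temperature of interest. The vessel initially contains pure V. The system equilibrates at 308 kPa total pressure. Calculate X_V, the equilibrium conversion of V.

Basis: 1 mol V initially; let X = conversion of V. Extent ξ = 0.5X.
Mole table: n_V = 1 − X; n_R = 1.5X.
Summing: n_T = 1 + 0.5X.
With p_i = (n_i/n_T)P, Kp = p_R^3 / (p_V^2).
Substituting and setting equal to 9.22e+03 kPa gives a polynomial in X; the root in (0,1) is X = 0.798.

X = 0.798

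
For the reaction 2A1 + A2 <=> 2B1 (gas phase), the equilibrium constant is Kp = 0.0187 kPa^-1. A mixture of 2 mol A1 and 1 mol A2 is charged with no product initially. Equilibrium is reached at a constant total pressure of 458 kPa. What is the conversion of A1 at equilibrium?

X = 0.555

Take 2 mol A1 as basis and let X be its fractional conversion, so ξ = X.
Species balance: n_A1 = 2 − 2X; n_A2 = 1 − X; n_B1 = 2X.
Total moles n_T = 3 − X.
With p_i = (n_i/n_T)P, Kp = p_B1^2 / (p_A1^2 p_A2).
This yields a degree-3 equation in X; solving on (0,1), X = 0.555.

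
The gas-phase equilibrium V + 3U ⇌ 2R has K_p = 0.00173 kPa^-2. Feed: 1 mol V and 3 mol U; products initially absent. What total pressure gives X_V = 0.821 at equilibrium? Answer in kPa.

P = 559 kPa

Let X = conversion of V (basis 1 mol V); extent of reaction ξ = X.
Mole table: n_V = 1 − X; n_U = 3 − 3X; n_R = 2X.
Total moles n_T = 4 − 2X.
K_p = p_R^2 / (p_V p_U^3) with p_i = (n_i/n_T)·P.
At X = 0.821: the mole-fraction product g(X) = Π y_i^ν_i = 540.8. Since K_p = g(X)·P^{-2}, P = (g/K_p)^(1/2) = (540.8/0.00173)^(1/2) = 559 kPa.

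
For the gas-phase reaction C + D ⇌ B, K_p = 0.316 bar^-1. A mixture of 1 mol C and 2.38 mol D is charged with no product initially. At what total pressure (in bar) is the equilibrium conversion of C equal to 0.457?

Let X = conversion of C (basis 1 mol C); extent of reaction ξ = X.
At extent ξ: n_C = 1 − X; n_D = 2.38 − X; n_B = X.
n_T = Σnᵢ = 3.38 − X.
K_p = p_B / (p_C p_D) with p_i = (n_i/n_T)·P.
At X = 0.457: the mole-fraction product g(X) = Π y_i^ν_i = 1.279. Since K_p = g(X)·P^{-1}, P = (g/K_p)^(1/1) = (1.279/0.316)^(1/1) = 4.05 bar.

P = 4.05 bar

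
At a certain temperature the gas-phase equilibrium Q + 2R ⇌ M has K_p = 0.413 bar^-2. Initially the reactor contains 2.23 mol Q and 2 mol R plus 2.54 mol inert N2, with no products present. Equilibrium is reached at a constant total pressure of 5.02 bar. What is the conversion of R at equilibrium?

X = 0.513

Take 2 mol R as basis and let X be its fractional conversion, so ξ = X.
Moles: n_Q = 2.23 − X; n_R = 2 − 2X; n_M = X; n_I = 2.54 (inert).
Total moles n_T = 6.77 − 2X.
With p_i = (n_i/n_T)P, K_p = p_M / (p_Q p_R^2).
This yields a degree-3 equation in X; solving on (0,1), X = 0.513.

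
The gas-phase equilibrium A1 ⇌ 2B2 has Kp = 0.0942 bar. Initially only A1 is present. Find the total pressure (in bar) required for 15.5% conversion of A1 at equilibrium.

P = 0.957 bar

Take 1 mol A1 as basis and let X be its fractional conversion, so ξ = X.
Mole table: n_A1 = 1 − X; n_B2 = 2X.
Summing: n_T = 1 + X.
Kp = p_B2^2 / (p_A1) with p_i = (n_i/n_T)·P.
At X = 0.155: the mole-fraction product g(X) = Π y_i^ν_i = 0.09847. Since Kp = g(X)·P^{1}, P = (Kp/g)^(1/1) = (0.0942/0.09847)^(1/1) = 0.957 bar.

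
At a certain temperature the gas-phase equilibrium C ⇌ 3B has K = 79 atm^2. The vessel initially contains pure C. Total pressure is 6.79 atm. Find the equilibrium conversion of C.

X = 0.503

Let X = conversion of C (basis 1 mol C); extent of reaction ξ = X.
Moles: n_C = 1 − X; n_B = 3X.
Total moles n_T = 1 + 2X.
With p_i = (n_i/n_T)P, K = p_B^3 / (p_C).
Equating to 79 atm^2 and solving on 0 < X < 1: X = 0.503.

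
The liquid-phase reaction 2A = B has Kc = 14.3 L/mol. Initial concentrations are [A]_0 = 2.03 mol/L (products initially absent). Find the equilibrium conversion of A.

Let X = conversion of A; extent ξ = 2.03X/2 mol/L.
Concentrations: [A] = 2.03 − 2.03X; [B] = 1.01X.
Kc = [B] / ([A]^2).
Equating to 14.3 L/mol: the physical root is X = 0.877.

X = 0.877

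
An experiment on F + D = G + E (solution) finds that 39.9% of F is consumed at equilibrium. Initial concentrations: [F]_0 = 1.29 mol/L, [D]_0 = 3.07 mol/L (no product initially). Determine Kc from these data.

Let X = conversion of F.
Concentrations: [F] = 1.29 − 1.29X; [D] = 3.07 − 1.29X; [G] = 1.29X; [E] = 1.29X.
At X = 0.399: [F] = 0.775, [D] = 2.56, [G] = 0.515, [E] = 0.515.
Kc = [G] [E] / ([F] [D]) = 0.134.

Kc = 0.134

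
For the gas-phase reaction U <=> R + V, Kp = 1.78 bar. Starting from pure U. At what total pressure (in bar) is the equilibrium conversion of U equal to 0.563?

P = 3.84 bar

Take 1 mol U as basis and let X be its fractional conversion, so ξ = X.
Species balance: n_U = 1 − X; n_R = X; n_V = X.
Summing: n_T = 1 + X.
Kp = p_R p_V / (p_U) with p_i = (n_i/n_T)·P.
At X = 0.563: the mole-fraction product g(X) = Π y_i^ν_i = 0.4641. Since Kp = g(X)·P^{1}, P = (Kp/g)^(1/1) = (1.78/0.4641)^(1/1) = 3.84 bar.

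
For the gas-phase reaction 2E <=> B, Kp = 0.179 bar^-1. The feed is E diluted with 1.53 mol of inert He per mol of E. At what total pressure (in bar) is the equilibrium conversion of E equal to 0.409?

P = 7.61 bar

Basis: 1 mol E initially; let X = conversion of E. Extent ξ = 0.5X.
At extent ξ: n_E = 1 − X; n_B = 0.5X; n_I = 1.53 (inert).
Summing: n_T = 2.53 − 0.5X.
Kp = p_B / (p_E^2) with p_i = (n_i/n_T)·P.
At X = 0.409: the mole-fraction product g(X) = Π y_i^ν_i = 1.362. Since Kp = g(X)·P^{-1}, P = (g/Kp)^(1/1) = (1.362/0.179)^(1/1) = 7.61 bar.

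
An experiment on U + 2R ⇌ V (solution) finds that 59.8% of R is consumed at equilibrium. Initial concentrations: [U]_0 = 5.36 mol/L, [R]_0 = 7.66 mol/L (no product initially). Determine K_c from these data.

Let X = conversion of R.
Concentrations: [U] = 5.36 − 3.83X; [R] = 7.66 − 7.66X; [V] = 3.83X.
At X = 0.598: [U] = 3.07, [R] = 3.08, [V] = 2.29.
K_c = [V] / ([U] [R]^2) = 0.0787 (mol/L)^-2.

K_c = 0.0787 (mol/L)^-2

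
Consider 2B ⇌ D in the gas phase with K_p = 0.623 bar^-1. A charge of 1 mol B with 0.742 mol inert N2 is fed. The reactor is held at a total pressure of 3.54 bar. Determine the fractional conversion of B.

Let X = conversion of B (basis 1 mol B); extent of reaction ξ = 0.5X.
At extent ξ: n_B = 1 − X; n_D = 0.5X; n_I = 0.742 (inert).
Total moles n_T = 1.74 − 0.5X.
Mole fractions y_i = n_i/n_T; K_p = p_D / (p_B^2) with p_i = y_i·P.
Substituting and setting equal to 0.623 bar^-1 gives a polynomial in X; the root in (0,1) is X = 0.567.

X = 0.567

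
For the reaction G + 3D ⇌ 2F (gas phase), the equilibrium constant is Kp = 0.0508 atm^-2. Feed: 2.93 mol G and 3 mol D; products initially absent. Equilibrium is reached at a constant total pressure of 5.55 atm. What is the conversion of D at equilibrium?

X = 0.433

Let X = conversion of D (basis 3 mol D); extent of reaction ξ = X.
Species balance: n_G = 2.93 − X; n_D = 3 − 3X; n_F = 2X.
Summing: n_T = 5.93 − 2X.
Mole fractions y_i = n_i/n_T; Kp = p_F^2 / (p_G p_D^3) with p_i = y_i·P.
This yields a degree-4 equation in X; solving on (0,1), X = 0.433.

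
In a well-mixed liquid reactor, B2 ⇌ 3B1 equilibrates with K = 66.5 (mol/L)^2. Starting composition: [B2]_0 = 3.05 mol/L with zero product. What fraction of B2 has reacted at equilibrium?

Let X = conversion of B2; extent ξ = 3.05·X mol/L.
Concentrations: [B2] = 3.05 − 3.05X; [B1] = 9.15X.
K = [B1]^3 / ([B2]).
This equals 66.5 at X = 0.507 (the root in 0 < X < 1).

X = 0.507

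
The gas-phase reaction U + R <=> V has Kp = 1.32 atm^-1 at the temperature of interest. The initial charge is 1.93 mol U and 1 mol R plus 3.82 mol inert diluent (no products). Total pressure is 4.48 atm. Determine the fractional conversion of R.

Take 1 mol R as basis and let X be its fractional conversion, so ξ = X.
Species balance: n_U = 1.93 − X; n_R = 1 − X; n_V = X; n_I = 3.82 (inert).
n_T = Σnᵢ = 6.75 − X.
Mole fractions y_i = n_i/n_T; Kp = p_V / (p_U p_R) with p_i = y_i·P.
Equating to 1.32 atm^-1 and solving on 0 < X < 1: X = 0.566.

X = 0.566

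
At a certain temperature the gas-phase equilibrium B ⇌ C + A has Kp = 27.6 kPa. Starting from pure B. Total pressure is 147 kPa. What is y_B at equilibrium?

Take 1 mol B as basis and let X be its fractional conversion, so ξ = X.
Species balance: n_B = 1 − X; n_C = X; n_A = X.
Total moles n_T = 1 + X.
y_i = n_i/n_T, p_i = y_i·P. Kp = p_C p_A / (p_B).
This yields a degree-2 equation in X; solving on (0,1), X = 0.398.
Then n_B = 0.602, n_T = 1.4, so y_B = 0.431.

y_B = 0.431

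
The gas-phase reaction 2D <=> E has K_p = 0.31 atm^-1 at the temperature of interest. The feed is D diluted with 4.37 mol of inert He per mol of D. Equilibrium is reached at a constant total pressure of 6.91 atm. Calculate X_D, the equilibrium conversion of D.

X = 0.349

Let X = conversion of D (basis 1 mol D); extent of reaction ξ = 0.5X.
Moles: n_D = 1 − X; n_E = 0.5X; n_I = 4.37 (inert).
Total moles n_T = 5.37 − 0.5X.
Mole fractions y_i = n_i/n_T; K_p = p_E / (p_D^2) with p_i = y_i·P.
Setting this equal to 0.31 atm^-1 and taking the physical root (0 < X < 1) gives X = 0.349.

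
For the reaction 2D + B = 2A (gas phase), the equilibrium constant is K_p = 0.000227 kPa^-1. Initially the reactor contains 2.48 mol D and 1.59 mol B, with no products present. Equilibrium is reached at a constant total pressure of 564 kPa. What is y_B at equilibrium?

Let X = conversion of D (basis 2.48 mol D); extent of reaction ξ = 1.24X.
Moles: n_D = 2.48 − 2.48X; n_B = 1.59 − 1.24X; n_A = 2.48X.
Total moles n_T = 4.07 − 1.24X.
Mole fractions y_i = n_i/n_T; K_p = p_A^2 / (p_D^2 p_B) with p_i = y_i·P.
This yields a degree-3 equation in X; solving on (0,1), X = 0.176.
Then n_B = 1.37, n_T = 3.85, so y_B = 0.356.

y_B = 0.356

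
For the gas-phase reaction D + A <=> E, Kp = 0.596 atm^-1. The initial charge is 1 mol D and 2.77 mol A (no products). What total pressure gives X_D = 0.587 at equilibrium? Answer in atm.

P = 3.48 atm

Basis: 1 mol D initially; let X = conversion of D. Extent ξ = X.
At extent ξ: n_D = 1 − X; n_A = 2.77 − X; n_E = X.
Total moles n_T = 3.77 − X.
Kp = p_E / (p_D p_A) with p_i = (n_i/n_T)·P.
At X = 0.587: the mole-fraction product g(X) = Π y_i^ν_i = 2.072. Since Kp = g(X)·P^{-1}, P = (g/Kp)^(1/1) = (2.072/0.596)^(1/1) = 3.48 atm.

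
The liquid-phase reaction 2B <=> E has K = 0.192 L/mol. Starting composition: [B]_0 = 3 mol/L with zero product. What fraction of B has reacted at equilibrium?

Let X = conversion of B; extent ξ = 3X/2 mol/L.
Concentrations: [B] = 3 − 3X; [E] = 1.5X.
K = [E] / ([B]^2).
This equals 0.192 at X = 0.406 (the root in 0 < X < 1).

X = 0.406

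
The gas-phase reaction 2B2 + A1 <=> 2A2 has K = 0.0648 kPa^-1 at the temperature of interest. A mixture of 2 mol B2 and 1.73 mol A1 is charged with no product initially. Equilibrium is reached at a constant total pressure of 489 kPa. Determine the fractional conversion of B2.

X = 0.763

Basis: 2 mol B2 initially; let X = conversion of B2. Extent ξ = X.
At extent ξ: n_B2 = 2 − 2X; n_A1 = 1.73 − X; n_A2 = 2X.
Summing: n_T = 3.73 − X.
y_i = n_i/n_T, p_i = y_i·P. K = p_A2^2 / (p_B2^2 p_A1).
Equating to 0.0648 kPa^-1 and solving on 0 < X < 1: X = 0.763.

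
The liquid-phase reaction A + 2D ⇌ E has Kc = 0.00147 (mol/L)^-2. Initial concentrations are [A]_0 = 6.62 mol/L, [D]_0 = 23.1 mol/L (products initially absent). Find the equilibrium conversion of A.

X = 0.338

Let X = conversion of A; extent ξ = 6.62·X mol/L.
Concentrations: [A] = 6.62 − 6.62X; [D] = 23.1 − 13.2X; [E] = 6.62X.
Kc = [E] / ([A] [D]^2).
Equating to 0.00147 (mol/L)^-2: the physical root is X = 0.338.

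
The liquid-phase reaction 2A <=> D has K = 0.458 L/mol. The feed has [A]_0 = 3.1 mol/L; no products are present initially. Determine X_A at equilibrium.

Let X = conversion of A; extent ξ = 3.1X/2 mol/L.
Concentrations: [A] = 3.1 − 3.1X; [D] = 1.55X.
K = [D] / ([A]^2).
Setting equal to 0.458 and solving for X on (0,1) gives X = 0.557.

X = 0.557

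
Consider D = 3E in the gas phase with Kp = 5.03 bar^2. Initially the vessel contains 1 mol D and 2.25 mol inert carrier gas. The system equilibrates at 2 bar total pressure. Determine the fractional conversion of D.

X = 0.681

Basis: 1 mol D initially; let X = conversion of D. Extent ξ = X.
Moles: n_D = 1 − X; n_E = 3X; n_I = 2.25 (inert).
n_T = Σnᵢ = 3.25 + 2X.
With p_i = (n_i/n_T)P, Kp = p_E^3 / (p_D).
Equating to 5.03 bar^2 and solving on 0 < X < 1: X = 0.681.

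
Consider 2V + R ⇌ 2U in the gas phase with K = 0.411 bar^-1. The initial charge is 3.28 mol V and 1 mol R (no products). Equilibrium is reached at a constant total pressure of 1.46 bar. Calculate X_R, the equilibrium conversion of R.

X = 0.386

Take 1 mol R as basis and let X be its fractional conversion, so ξ = X.
Species balance: n_V = 3.28 − 2X; n_R = 1 − X; n_U = 2X.
Summing: n_T = 4.28 − X.
With p_i = (n_i/n_T)P, K = p_U^2 / (p_V^2 p_R).
Setting this equal to 0.411 bar^-1 and taking the physical root (0 < X < 1) gives X = 0.386.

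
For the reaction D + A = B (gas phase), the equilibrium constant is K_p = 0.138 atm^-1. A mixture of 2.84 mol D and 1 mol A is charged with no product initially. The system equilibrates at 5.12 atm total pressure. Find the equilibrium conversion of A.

Let X = conversion of A (basis 1 mol A); extent of reaction ξ = X.
Moles: n_D = 2.84 − X; n_A = 1 − X; n_B = X.
n_T = Σnᵢ = 3.84 − X.
Mole fractions y_i = n_i/n_T; K_p = p_B / (p_D p_A) with p_i = y_i·P.
This yields a degree-2 equation in X; solving on (0,1), X = 0.336.

X = 0.336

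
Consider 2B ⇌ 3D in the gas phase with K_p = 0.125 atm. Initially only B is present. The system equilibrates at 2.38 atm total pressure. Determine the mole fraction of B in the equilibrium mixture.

Take 1 mol B as basis and let X be its fractional conversion, so ξ = 0.5X.
Moles: n_B = 1 − X; n_D = 1.5X.
Summing: n_T = 1 + 0.5X.
y_i = n_i/n_T, p_i = y_i·P. K_p = p_D^3 / (p_B^2).
Setting this equal to 0.125 atm and taking the physical root (0 < X < 1) gives X = 0.219.
Then n_B = 0.781, n_T = 1.11, so y_B = 0.704.

y_B = 0.704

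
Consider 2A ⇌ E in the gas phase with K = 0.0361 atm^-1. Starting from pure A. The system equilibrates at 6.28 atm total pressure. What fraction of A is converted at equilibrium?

Let X = conversion of A (basis 1 mol A); extent of reaction ξ = 0.5X.
Species balance: n_A = 1 − X; n_E = 0.5X.
Summing: n_T = 1 − 0.5X.
With p_i = (n_i/n_T)P, K = p_E / (p_A^2).
This yields a degree-2 equation in X; solving on (0,1), X = 0.276.

X = 0.276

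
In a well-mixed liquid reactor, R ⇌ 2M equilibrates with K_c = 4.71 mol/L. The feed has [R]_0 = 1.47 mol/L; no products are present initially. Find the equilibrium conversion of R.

X = 0.580

Let X = conversion of R; extent ξ = 1.47·X mol/L.
Concentrations: [R] = 1.47 − 1.47X; [M] = 2.94X.
K_c = [M]^2 / ([R]).
Equating to 4.71 mol/L: the physical root is X = 0.580.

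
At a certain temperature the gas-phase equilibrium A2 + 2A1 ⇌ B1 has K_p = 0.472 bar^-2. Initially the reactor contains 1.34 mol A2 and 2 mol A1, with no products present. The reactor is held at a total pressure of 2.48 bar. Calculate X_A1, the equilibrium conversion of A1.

X = 0.479

Let X = conversion of A1 (basis 2 mol A1); extent of reaction ξ = X.
Mole table: n_A2 = 1.34 − X; n_A1 = 2 − 2X; n_B1 = X.
Summing: n_T = 3.34 − 2X.
Mole fractions y_i = n_i/n_T; K_p = p_B1 / (p_A2 p_A1^2) with p_i = y_i·P.
Equating to 0.472 bar^-2 and solving on 0 < X < 1: X = 0.479.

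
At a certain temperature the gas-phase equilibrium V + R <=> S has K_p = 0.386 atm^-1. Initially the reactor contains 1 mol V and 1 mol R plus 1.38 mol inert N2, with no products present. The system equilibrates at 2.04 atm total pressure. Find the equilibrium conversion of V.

Let X = conversion of V (basis 1 mol V); extent of reaction ξ = X.
Moles: n_V = 1 − X; n_R = 1 − X; n_S = X; n_I = 1.38 (inert).
Total moles n_T = 3.38 − X.
Mole fractions y_i = n_i/n_T; K_p = p_S / (p_V p_R) with p_i = y_i·P.
Equating to 0.386 atm^-1 and solving on 0 < X < 1: X = 0.169.

X = 0.169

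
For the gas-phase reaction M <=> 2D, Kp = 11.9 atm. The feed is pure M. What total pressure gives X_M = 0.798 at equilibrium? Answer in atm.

P = 1.7 atm

Let X = conversion of M (basis 1 mol M); extent of reaction ξ = X.
Moles: n_M = 1 − X; n_D = 2X.
Total moles n_T = 1 + X.
Kp = p_D^2 / (p_M) with p_i = (n_i/n_T)·P.
At X = 0.798: the mole-fraction product g(X) = Π y_i^ν_i = 7.013. Since Kp = g(X)·P^{1}, P = (Kp/g)^(1/1) = (11.9/7.013)^(1/1) = 1.7 atm.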